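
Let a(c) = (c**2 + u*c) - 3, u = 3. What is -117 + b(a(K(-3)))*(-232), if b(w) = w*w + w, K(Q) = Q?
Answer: -1509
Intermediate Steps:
a(c) = -3 + c**2 + 3*c (a(c) = (c**2 + 3*c) - 3 = -3 + c**2 + 3*c)
b(w) = w + w**2 (b(w) = w**2 + w = w + w**2)
-117 + b(a(K(-3)))*(-232) = -117 + ((-3 + (-3)**2 + 3*(-3))*(1 + (-3 + (-3)**2 + 3*(-3))))*(-232) = -117 + ((-3 + 9 - 9)*(1 + (-3 + 9 - 9)))*(-232) = -117 - 3*(1 - 3)*(-232) = -117 - 3*(-2)*(-232) = -117 + 6*(-232) = -117 - 1392 = -1509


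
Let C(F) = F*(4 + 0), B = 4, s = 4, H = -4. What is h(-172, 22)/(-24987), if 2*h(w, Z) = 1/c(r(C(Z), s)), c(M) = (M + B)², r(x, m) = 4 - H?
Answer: -1/7196256 ≈ -1.3896e-7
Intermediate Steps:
C(F) = 4*F (C(F) = F*4 = 4*F)
r(x, m) = 8 (r(x, m) = 4 - 1*(-4) = 4 + 4 = 8)
c(M) = (4 + M)² (c(M) = (M + 4)² = (4 + M)²)
h(w, Z) = 1/288 (h(w, Z) = 1/(2*((4 + 8)²)) = 1/(2*(12²)) = (½)/144 = (½)*(1/144) = 1/288)
h(-172, 22)/(-24987) = (1/288)/(-24987) = (1/288)*(-1/24987) = -1/7196256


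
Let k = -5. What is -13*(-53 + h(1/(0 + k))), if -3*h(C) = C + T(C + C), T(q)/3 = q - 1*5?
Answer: 9269/15 ≈ 617.93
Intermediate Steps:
T(q) = -15 + 3*q (T(q) = 3*(q - 1*5) = 3*(q - 5) = 3*(-5 + q) = -15 + 3*q)
h(C) = 5 - 7*C/3 (h(C) = -(C + (-15 + 3*(C + C)))/3 = -(C + (-15 + 3*(2*C)))/3 = -(C + (-15 + 6*C))/3 = -(-15 + 7*C)/3 = 5 - 7*C/3)
-13*(-53 + h(1/(0 + k))) = -13*(-53 + (5 - 7/(3*(0 - 5)))) = -13*(-53 + (5 - 7/3/(-5))) = -13*(-53 + (5 - 7/3*(-⅕))) = -13*(-53 + (5 + 7/15)) = -13*(-53 + 82/15) = -13*(-713/15) = 9269/15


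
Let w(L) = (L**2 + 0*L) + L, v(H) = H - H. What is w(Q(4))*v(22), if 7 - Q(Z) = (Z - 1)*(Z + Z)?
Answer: 0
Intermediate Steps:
v(H) = 0
Q(Z) = 7 - 2*Z*(-1 + Z) (Q(Z) = 7 - (Z - 1)*(Z + Z) = 7 - (-1 + Z)*2*Z = 7 - 2*Z*(-1 + Z))
w(L) = L + L**2 (w(L) = (L**2 + 0) + L = L**2 + L = L + L**2)
w(Q(4))*v(22) = ((7 - 2*4**2 + 2*4)*(1 + (7 - 2*4**2 + 2*4)))*0 = ((7 - 2*16 + 8)*(1 + (7 - 2*16 + 8)))*0 = ((7 - 32 + 8)*(1 + (7 - 32 + 8)))*0 = -17*(1 - 17)*0 = -17*(-16)*0 = 272*0 = 0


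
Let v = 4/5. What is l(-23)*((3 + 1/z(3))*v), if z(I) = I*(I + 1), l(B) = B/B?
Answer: 37/15 ≈ 2.4667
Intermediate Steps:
l(B) = 1
z(I) = I*(1 + I)
v = 4/5 (v = 4*(1/5) = 4/5 ≈ 0.80000)
l(-23)*((3 + 1/z(3))*v) = 1*((3 + 1/(3*(1 + 3)))*(4/5)) = 1*((3 + 1/(3*4))*(4/5)) = 1*((3 + 1/12)*(4/5)) = 1*((37/12)*(4/5)) = 1*(37/15) = 37/15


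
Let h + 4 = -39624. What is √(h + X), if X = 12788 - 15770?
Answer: I*√42610 ≈ 206.42*I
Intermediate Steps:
h = -39628 (h = -4 - 39624 = -39628)
X = -2982
√(h + X) = √(-39628 - 2982) = √(-42610) = I*√42610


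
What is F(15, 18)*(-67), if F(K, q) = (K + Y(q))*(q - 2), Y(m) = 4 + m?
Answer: -39664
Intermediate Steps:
F(K, q) = (-2 + q)*(4 + K + q) (F(K, q) = (K + (4 + q))*(q - 2) = (4 + K + q)*(-2 + q) = (-2 + q)*(4 + K + q))
F(15, 18)*(-67) = (-8 + 18**2 - 2*15 + 2*18 + 15*18)*(-67) = (-8 + 324 - 30 + 36 + 270)*(-67) = 592*(-67) = -39664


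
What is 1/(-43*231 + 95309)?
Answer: 1/85376 ≈ 1.1713e-5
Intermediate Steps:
1/(-43*231 + 95309) = 1/(-9933 + 95309) = 1/85376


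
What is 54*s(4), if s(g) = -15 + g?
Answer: -594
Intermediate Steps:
54*s(4) = 54*(-15 + 4) = 54*(-11) = -594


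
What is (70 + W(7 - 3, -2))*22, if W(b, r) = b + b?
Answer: 1716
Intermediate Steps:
W(b, r) = 2*b
(70 + W(7 - 3, -2))*22 = (70 + 2*(7 - 3))*22 = (70 + 2*4)*22 = (70 + 8)*22 = 78*22 = 1716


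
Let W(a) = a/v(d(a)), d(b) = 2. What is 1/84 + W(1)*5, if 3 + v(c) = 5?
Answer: 211/84 ≈ 2.5119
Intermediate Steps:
v(c) = 2 (v(c) = -3 + 5 = 2)
W(a) = a/2
1/84 + W(1)*5 = 1/84 + ((½)*1)*5 = 1/84 + (½)*5 = 1/84 + 5/2 = 211/84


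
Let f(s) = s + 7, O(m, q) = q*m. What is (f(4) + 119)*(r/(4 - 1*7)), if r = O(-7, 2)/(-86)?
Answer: -910/129 ≈ -7.0543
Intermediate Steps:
O(m, q) = m*q
r = 7/43 (r = -7*2/(-86) = -14*(-1/86) = 7/43 ≈ 0.16279)
f(s) = 7 + s
(f(4) + 119)*(r/(4 - 1*7)) = ((7 + 4) + 119)*(7/(43*(4 - 1*7))) = (11 + 119)*(7/(43*(4 - 7))) = 130*((7/43)/(-3)) = 130*((7/43)*(-1/3)) = 130*(-7/129) = -910/129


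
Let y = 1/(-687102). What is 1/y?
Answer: -687102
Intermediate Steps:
y = -1/687102 ≈ -1.4554e-6
1/y = 1/(-1/687102) = -687102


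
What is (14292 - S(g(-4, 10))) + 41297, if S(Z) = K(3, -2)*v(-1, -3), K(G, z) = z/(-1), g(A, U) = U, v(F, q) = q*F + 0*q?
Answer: 55583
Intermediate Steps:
v(F, q) = F*q (v(F, q) = F*q + 0 = F*q)
K(G, z) = -z (K(G, z) = z*(-1) = -z)
S(Z) = 6 (S(Z) = (-1*(-2))*(-1*(-3)) = 2*3 = 6)
(14292 - S(g(-4, 10))) + 41297 = (14292 - 1*6) + 41297 = (14292 - 6) + 41297 = 14286 + 41297 = 55583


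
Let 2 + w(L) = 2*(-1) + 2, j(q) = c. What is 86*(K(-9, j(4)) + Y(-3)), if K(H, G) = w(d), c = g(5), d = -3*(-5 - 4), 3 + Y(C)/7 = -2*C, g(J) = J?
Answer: 1634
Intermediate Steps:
Y(C) = -21 - 14*C (Y(C) = -21 + 7*(-2*C) = -21 - 14*C)
d = 27 (d = -3*(-9) = 27)
c = 5
j(q) = 5
w(L) = -2 (w(L) = -2 + (2*(-1) + 2) = -2 + (-2 + 2) = -2 + 0 = -2)
K(H, G) = -2
86*(K(-9, j(4)) + Y(-3)) = 86*(-2 + (-21 - 14*(-3))) = 86*(-2 + (-21 + 42)) = 86*(-2 + 21) = 86*19 = 1634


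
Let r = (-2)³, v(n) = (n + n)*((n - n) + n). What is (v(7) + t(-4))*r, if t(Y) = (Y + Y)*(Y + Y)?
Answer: -1296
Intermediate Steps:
t(Y) = 4*Y² (t(Y) = (2*Y)*(2*Y) = 4*Y²)
v(n) = 2*n² (v(n) = (2*n)*(0 + n) = (2*n)*n = 2*n²)
r = -8
(v(7) + t(-4))*r = (2*7² + 4*(-4)²)*(-8) = (2*49 + 4*16)*(-8) = (98 + 64)*(-8) = 162*(-8) = -1296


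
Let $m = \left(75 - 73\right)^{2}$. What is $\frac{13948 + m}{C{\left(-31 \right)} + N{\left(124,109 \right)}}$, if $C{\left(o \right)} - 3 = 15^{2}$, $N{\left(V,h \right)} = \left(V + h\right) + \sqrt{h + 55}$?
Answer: $\frac{6431872}{212357} - \frac{27904 \sqrt{41}}{212357} \approx 29.447$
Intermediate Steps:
$m = 4$ ($m = 2^{2} = 4$)
$N{\left(V,h \right)} = V + h + \sqrt{55 + h}$ ($N{\left(V,h \right)} = \left(V + h\right) + \sqrt{55 + h} = V + h + \sqrt{55 + h}$)
$C{\left(o \right)} = 228$ ($C{\left(o \right)} = 3 + 15^{2} = 3 + 225 = 228$)
$\frac{13948 + m}{C{\left(-31 \right)} + N{\left(124,109 \right)}} = \frac{13948 + 4}{228 + \left(124 + 109 + \sqrt{55 + 109}\right)} = \frac{13952}{228 + \left(124 + 109 + \sqrt{164}\right)} = \frac{13952}{228 + \left(124 + 109 + 2 \sqrt{41}\right)} = \frac{13952}{228 + \left(233 + 2 \sqrt{41}\right)} = \frac{13952}{461 + 2 \sqrt{41}}$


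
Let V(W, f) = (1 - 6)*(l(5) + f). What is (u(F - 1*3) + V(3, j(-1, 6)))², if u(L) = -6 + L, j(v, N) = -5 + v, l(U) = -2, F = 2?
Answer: 1089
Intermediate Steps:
V(W, f) = 10 - 5*f (V(W, f) = (1 - 6)*(-2 + f) = -5*(-2 + f) = 10 - 5*f)
(u(F - 1*3) + V(3, j(-1, 6)))² = ((-6 + (2 - 1*3)) + (10 - 5*(-5 - 1)))² = ((-6 + (2 - 3)) + (10 - 5*(-6)))² = ((-6 - 1) + (10 + 30))² = (-7 + 40)² = 33² = 1089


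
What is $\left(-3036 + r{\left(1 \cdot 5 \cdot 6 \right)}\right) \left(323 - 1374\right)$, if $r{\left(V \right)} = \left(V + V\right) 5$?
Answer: $2875536$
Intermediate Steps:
$r{\left(V \right)} = 10 V$ ($r{\left(V \right)} = 2 V 5 = 10 V$)
$\left(-3036 + r{\left(1 \cdot 5 \cdot 6 \right)}\right) \left(323 - 1374\right) = \left(-3036 + 10 \cdot 1 \cdot 5 \cdot 6\right) \left(323 - 1374\right) = \left(-3036 + 10 \cdot 5 \cdot 6\right) \left(-1051\right) = \left(-3036 + 10 \cdot 30\right) \left(-1051\right) = \left(-3036 + 300\right) \left(-1051\right) = \left(-2736\right) \left(-1051\right) = 2875536$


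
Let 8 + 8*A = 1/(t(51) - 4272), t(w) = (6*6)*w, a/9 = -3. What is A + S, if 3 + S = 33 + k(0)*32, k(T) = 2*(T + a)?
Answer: -33110113/19488 ≈ -1699.0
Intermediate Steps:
a = -27 (a = 9*(-3) = -27)
k(T) = -54 + 2*T (k(T) = 2*(T - 27) = 2*(-27 + T) = -54 + 2*T)
t(w) = 36*w
S = -1698 (S = -3 + (33 + (-54 + 2*0)*32) = -3 + (33 + (-54 + 0)*32) = -3 + (33 - 54*32) = -3 + (33 - 1728) = -3 - 1695 = -1698)
A = -19489/19488 (A = -1 + 1/(8*(36*51 - 4272)) = -1 + 1/(8*(1836 - 4272)) = -1 + (⅛)/(-2436) = -1 + (⅛)*(-1/2436) = -1 - 1/19488 = -19489/19488 ≈ -1.0001)
A + S = -19489/19488 - 1698 = -33110113/19488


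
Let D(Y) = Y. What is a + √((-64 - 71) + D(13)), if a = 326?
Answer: 326 + I*√122 ≈ 326.0 + 11.045*I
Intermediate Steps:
a + √((-64 - 71) + D(13)) = 326 + √((-64 - 71) + 13) = 326 + √(-135 + 13) = 326 + √(-122) = 326 + I*√122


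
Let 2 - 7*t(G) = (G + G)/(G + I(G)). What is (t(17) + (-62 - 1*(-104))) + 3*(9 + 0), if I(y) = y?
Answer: 484/7 ≈ 69.143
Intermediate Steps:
t(G) = ⅐ (t(G) = 2/7 - (G + G)/(7*(G + G)) = 2/7 - 2*G/(7*(2*G)) = 2/7 - 2*G*1/(2*G)/7 = 2/7 - ⅐*1 = 2/7 - ⅐ = ⅐)
(t(17) + (-62 - 1*(-104))) + 3*(9 + 0) = (⅐ + (-62 - 1*(-104))) + 3*(9 + 0) = (⅐ + (-62 + 104)) + 3*9 = (⅐ + 42) + 27 = 295/7 + 27 = 484/7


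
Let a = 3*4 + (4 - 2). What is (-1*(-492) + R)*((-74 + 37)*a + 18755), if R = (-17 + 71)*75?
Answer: 82832454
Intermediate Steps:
R = 4050 (R = 54*75 = 4050)
a = 14 (a = 12 + 2 = 14)
(-1*(-492) + R)*((-74 + 37)*a + 18755) = (-1*(-492) + 4050)*((-74 + 37)*14 + 18755) = (492 + 4050)*(-37*14 + 18755) = 4542*(-518 + 18755) = 4542*18237 = 82832454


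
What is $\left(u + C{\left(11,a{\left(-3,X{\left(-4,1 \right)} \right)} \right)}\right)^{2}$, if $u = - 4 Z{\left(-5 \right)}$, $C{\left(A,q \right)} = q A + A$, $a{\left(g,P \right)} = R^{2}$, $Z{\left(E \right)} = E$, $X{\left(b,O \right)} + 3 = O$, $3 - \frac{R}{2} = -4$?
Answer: $4782969$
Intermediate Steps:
$R = 14$ ($R = 6 - -8 = 6 + 8 = 14$)
$X{\left(b,O \right)} = -3 + O$
$a{\left(g,P \right)} = 196$ ($a{\left(g,P \right)} = 14^{2} = 196$)
$C{\left(A,q \right)} = A + A q$ ($C{\left(A,q \right)} = A q + A = A + A q$)
$u = 20$ ($u = \left(-4\right) \left(-5\right) = 20$)
$\left(u + C{\left(11,a{\left(-3,X{\left(-4,1 \right)} \right)} \right)}\right)^{2} = \left(20 + 11 \left(1 + 196\right)\right)^{2} = \left(20 + 11 \cdot 197\right)^{2} = \left(20 + 2167\right)^{2} = 2187^{2} = 4782969$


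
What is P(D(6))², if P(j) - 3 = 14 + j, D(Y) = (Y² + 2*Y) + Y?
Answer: 5041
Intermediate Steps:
D(Y) = Y² + 3*Y
P(j) = 17 + j (P(j) = 3 + (14 + j) = 17 + j)
P(D(6))² = (17 + 6*(3 + 6))² = (17 + 6*9)² = (17 + 54)² = 71² = 5041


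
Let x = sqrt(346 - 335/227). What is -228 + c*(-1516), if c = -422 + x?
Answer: 639524 - 1516*sqrt(17752989)/227 ≈ 6.1139e+5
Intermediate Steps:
x = sqrt(17752989)/227 (x = sqrt(346 - 335*1/227) = sqrt(346 - 335/227) = sqrt(78207/227) = sqrt(17752989)/227 ≈ 18.561)
c = -422 + sqrt(17752989)/227 ≈ -403.44
-228 + c*(-1516) = -228 + (-422 + sqrt(17752989)/227)*(-1516) = -228 + (639752 - 1516*sqrt(17752989)/227) = 639524 - 1516*sqrt(17752989)/227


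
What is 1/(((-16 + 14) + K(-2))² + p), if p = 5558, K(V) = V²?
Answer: 1/5562 ≈ 0.00017979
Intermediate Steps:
1/(((-16 + 14) + K(-2))² + p) = 1/(((-16 + 14) + (-2)²)² + 5558) = 1/((-2 + 4)² + 5558) = 1/(2² + 5558) = 1/(4 + 5558) = 1/5562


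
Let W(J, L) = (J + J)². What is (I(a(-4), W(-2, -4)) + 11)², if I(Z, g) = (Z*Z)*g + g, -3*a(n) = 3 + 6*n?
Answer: 657721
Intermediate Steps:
W(J, L) = 4*J² (W(J, L) = (2*J)² = 4*J²)
a(n) = -1 - 2*n (a(n) = -(3 + 6*n)/3 = -1 - 2*n)
I(Z, g) = g + g*Z² (I(Z, g) = Z²*g + g = g*Z² + g = g + g*Z²)
(I(a(-4), W(-2, -4)) + 11)² = ((4*(-2)²)*(1 + (-1 - 2*(-4))²) + 11)² = ((4*4)*(1 + (-1 + 8)²) + 11)² = (16*(1 + 7²) + 11)² = (16*(1 + 49) + 11)² = (16*50 + 11)² = (800 + 11)² = 811² = 657721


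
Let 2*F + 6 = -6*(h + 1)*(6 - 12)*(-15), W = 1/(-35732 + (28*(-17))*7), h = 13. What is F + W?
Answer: -147779113/39064 ≈ -3783.0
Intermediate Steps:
W = -1/39064 (W = 1/(-35732 - 476*7) = 1/(-35732 - 3332) = 1/(-39064) = -1/39064 ≈ -2.5599e-5)
F = -3783 (F = -3 + (-6*(13 + 1)*(6 - 12)*(-15))/2 = -3 + (-84*(-6)*(-15))/2 = -3 + (-6*(-84)*(-15))/2 = -3 + (504*(-15))/2 = -3 + (1/2)*(-7560) = -3 - 3780 = -3783)
F + W = -3783 - 1/39064 = -147779113/39064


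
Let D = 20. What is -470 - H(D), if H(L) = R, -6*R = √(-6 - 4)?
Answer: -470 + I*√10/6 ≈ -470.0 + 0.52705*I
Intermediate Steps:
R = -I*√10/6 (R = -√(-6 - 4)/6 = -I*√10/6 ≈ -0.52705*I)
H(L) = -I*√10/6
-470 - H(D) = -470 - (-1)*I*√10/6 = -470 + I*√10/6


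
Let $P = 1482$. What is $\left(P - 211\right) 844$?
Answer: $1072724$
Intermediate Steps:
$\left(P - 211\right) 844 = \left(1482 - 211\right) 844 = 1271 \cdot 844 = 1072724$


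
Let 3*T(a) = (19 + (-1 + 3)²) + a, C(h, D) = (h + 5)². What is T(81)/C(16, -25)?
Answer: 104/1323 ≈ 0.078609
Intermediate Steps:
C(h, D) = (5 + h)²
T(a) = 23/3 + a/3 (T(a) = ((19 + (-1 + 3)²) + a)/3 = ((19 + 2²) + a)/3 = ((19 + 4) + a)/3 = (23 + a)/3 = 23/3 + a/3)
T(81)/C(16, -25) = (23/3 + (⅓)*81)/((5 + 16)²) = (23/3 + 27)/(21²) = (104/3)/441 = (104/3)*(1/441) = 104/1323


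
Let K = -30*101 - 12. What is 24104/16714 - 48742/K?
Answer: 221999539/12710997 ≈ 17.465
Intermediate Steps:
K = -3042 (K = -3030 - 12 = -3042)
24104/16714 - 48742/K = 24104/16714 - 48742/(-3042) = 24104*(1/16714) - 48742*(-1/3042) = 12052/8357 + 24371/1521 = 221999539/12710997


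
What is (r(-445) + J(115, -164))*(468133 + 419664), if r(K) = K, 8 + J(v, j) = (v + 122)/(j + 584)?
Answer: -56233949777/140 ≈ -4.0167e+8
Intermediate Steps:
J(v, j) = -8 + (122 + v)/(584 + j) (J(v, j) = -8 + (v + 122)/(j + 584) = -8 + (122 + v)/(584 + j))
(r(-445) + J(115, -164))*(468133 + 419664) = (-445 + (-4550 + 115 - 8*(-164))/(584 - 164))*(468133 + 419664) = (-445 + (-4550 + 115 + 1312)/420)*887797 = (-445 + (1/420)*(-3123))*887797 = (-445 - 1041/140)*887797 = -63341/140*887797 = -56233949777/140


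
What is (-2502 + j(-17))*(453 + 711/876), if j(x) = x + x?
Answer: -84013242/73 ≈ -1.1509e+6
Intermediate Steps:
j(x) = 2*x
(-2502 + j(-17))*(453 + 711/876) = (-2502 + 2*(-17))*(453 + 711/876) = (-2502 - 34)*(453 + 711*(1/876)) = -2536*(453 + 237/292) = -2536*132513/292 = -84013242/73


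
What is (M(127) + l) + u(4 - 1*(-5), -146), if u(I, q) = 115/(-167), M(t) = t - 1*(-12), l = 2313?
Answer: 409369/167 ≈ 2451.3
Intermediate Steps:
M(t) = 12 + t (M(t) = t + 12 = 12 + t)
u(I, q) = -115/167 (u(I, q) = 115*(-1/167) = -115/167)
(M(127) + l) + u(4 - 1*(-5), -146) = ((12 + 127) + 2313) - 115/167 = (139 + 2313) - 115/167 = 2452 - 115/167 = 409369/167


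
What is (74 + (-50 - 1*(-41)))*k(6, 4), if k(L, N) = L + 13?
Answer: 1235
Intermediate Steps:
k(L, N) = 13 + L
(74 + (-50 - 1*(-41)))*k(6, 4) = (74 + (-50 - 1*(-41)))*(13 + 6) = (74 + (-50 + 41))*19 = (74 - 9)*19 = 65*19 = 1235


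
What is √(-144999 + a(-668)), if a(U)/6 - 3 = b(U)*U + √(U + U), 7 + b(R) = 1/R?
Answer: √(-116919 + 12*I*√334) ≈ 0.321 + 341.93*I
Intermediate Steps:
b(R) = -7 + 1/R
a(U) = 18 + 6*U*(-7 + 1/U) + 6*√2*√U (a(U) = 18 + 6*((-7 + 1/U)*U + √(U + U)) = 18 + 6*(U*(-7 + 1/U) + √(2*U)) = 18 + 6*(U*(-7 + 1/U) + √2*√U) = 18 + (6*U*(-7 + 1/U) + 6*√2*√U) = 18 + 6*U*(-7 + 1/U) + 6*√2*√U)
√(-144999 + a(-668)) = √(-144999 + (24 - 42*(-668) + 6*√2*√(-668))) = √(-144999 + (24 + 28056 + 6*√2*(2*I*√167))) = √(-144999 + (24 + 28056 + 12*I*√334)) = √(-144999 + (28080 + 12*I*√334)) = √(-116919 + 12*I*√334)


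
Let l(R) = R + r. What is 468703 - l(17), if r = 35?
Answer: 468651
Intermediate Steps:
l(R) = 35 + R (l(R) = R + 35 = 35 + R)
468703 - l(17) = 468703 - (35 + 17) = 468703 - 1*52 = 468703 - 52 = 468651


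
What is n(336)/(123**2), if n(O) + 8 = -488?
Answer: -496/15129 ≈ -0.032785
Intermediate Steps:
n(O) = -496 (n(O) = -8 - 488 = -496)
n(336)/(123**2) = -496/(123**2) = -496/15129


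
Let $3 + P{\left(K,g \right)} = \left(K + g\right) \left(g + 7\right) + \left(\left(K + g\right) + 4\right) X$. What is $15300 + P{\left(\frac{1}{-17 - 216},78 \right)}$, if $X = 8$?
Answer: $\frac{5261746}{233} \approx 22583.0$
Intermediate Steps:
$P{\left(K,g \right)} = 29 + 8 K + 8 g + \left(7 + g\right) \left(K + g\right)$ ($P{\left(K,g \right)} = -3 + \left(\left(K + g\right) \left(g + 7\right) + \left(\left(K + g\right) + 4\right) 8\right) = -3 + \left(\left(K + g\right) \left(7 + g\right) + \left(4 + K + g\right) 8\right) = -3 + \left(\left(7 + g\right) \left(K + g\right) + \left(32 + 8 K + 8 g\right)\right) = -3 + \left(32 + 8 K + 8 g + \left(7 + g\right) \left(K + g\right)\right) = 29 + 8 K + 8 g + \left(7 + g\right) \left(K + g\right)$)
$15300 + P{\left(\frac{1}{-17 - 216},78 \right)} = 15300 + \left(29 + 78^{2} + \frac{15}{-17 - 216} + 15 \cdot 78 + \frac{1}{-17 - 216} \cdot 78\right) = 15300 + \left(29 + 6084 + \frac{15}{-233} + 1170 + \frac{1}{-233} \cdot 78\right) = 15300 + \left(29 + 6084 + 15 \left(- \frac{1}{233}\right) + 1170 - \frac{78}{233}\right) = 15300 + \left(29 + 6084 - \frac{15}{233} + 1170 - \frac{78}{233}\right) = 15300 + \frac{1696846}{233} = \frac{5261746}{233}$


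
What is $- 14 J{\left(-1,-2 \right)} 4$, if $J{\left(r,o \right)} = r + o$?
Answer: $168$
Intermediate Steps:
$J{\left(r,o \right)} = o + r$
$- 14 J{\left(-1,-2 \right)} 4 = - 14 \left(-2 - 1\right) 4 = \left(-14\right) \left(-3\right) 4 = 42 \cdot 4 = 168$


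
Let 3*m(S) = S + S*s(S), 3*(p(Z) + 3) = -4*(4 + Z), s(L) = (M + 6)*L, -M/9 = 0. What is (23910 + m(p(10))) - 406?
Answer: 73307/3 ≈ 24436.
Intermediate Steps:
M = 0 (M = -9*0 = 0)
s(L) = 6*L (s(L) = (0 + 6)*L = 6*L)
p(Z) = -25/3 - 4*Z/3 (p(Z) = -3 + (-4*(4 + Z))/3 = -3 + (-16 - 4*Z)/3 = -3 + (-16/3 - 4*Z/3) = -25/3 - 4*Z/3)
m(S) = 2*S**2 + S/3 (m(S) = (S + S*(6*S))/3 = (S + 6*S**2)/3 = 2*S**2 + S/3)
(23910 + m(p(10))) - 406 = (23910 + (-25/3 - 4/3*10)*(1 + 6*(-25/3 - 4/3*10))/3) - 406 = (23910 + (-25/3 - 40/3)*(1 + 6*(-25/3 - 40/3))/3) - 406 = (23910 + (1/3)*(-65/3)*(1 + 6*(-65/3))) - 406 = (23910 + (1/3)*(-65/3)*(1 - 130)) - 406 = (23910 + (1/3)*(-65/3)*(-129)) - 406 = (23910 + 2795/3) - 406 = 74525/3 - 406 = 73307/3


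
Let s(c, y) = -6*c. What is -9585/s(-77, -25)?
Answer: -3195/154 ≈ -20.747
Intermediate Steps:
-9585/s(-77, -25) = -9585/((-6*(-77))) = -9585/462 = -9585*1/462 = -3195/154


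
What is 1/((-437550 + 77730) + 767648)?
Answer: 1/407828 ≈ 2.4520e-6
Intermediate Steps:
1/((-437550 + 77730) + 767648) = 1/(-359820 + 767648) = 1/407828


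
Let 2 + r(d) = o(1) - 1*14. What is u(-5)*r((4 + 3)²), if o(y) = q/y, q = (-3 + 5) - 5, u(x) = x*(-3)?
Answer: -285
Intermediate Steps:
u(x) = -3*x
q = -3 (q = 2 - 5 = -3)
o(y) = -3/y
r(d) = -19 (r(d) = -2 + (-3/1 - 1*14) = -2 + (-3*1 - 14) = -2 + (-3 - 14) = -2 - 17 = -19)
u(-5)*r((4 + 3)²) = -3*(-5)*(-19) = 15*(-19) = -285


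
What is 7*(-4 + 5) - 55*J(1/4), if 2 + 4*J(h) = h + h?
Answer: 221/8 ≈ 27.625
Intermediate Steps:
J(h) = -½ + h/2 (J(h) = -½ + (h + h)/4 = -½ + (2*h)/4 = -½ + h/2)
7*(-4 + 5) - 55*J(1/4) = 7*(-4 + 5) - 55*(-½ + (1/4)/2) = 7*1 - 55*(-½ + (1*(¼))/2) = 7 - 55*(-½ + (½)*(¼)) = 7 - 55*(-½ + ⅛) = 7 - 55*(-3/8) = 7 + 165/8 = 221/8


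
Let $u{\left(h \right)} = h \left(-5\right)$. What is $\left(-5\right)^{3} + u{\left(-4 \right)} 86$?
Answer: $1595$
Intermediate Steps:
$u{\left(h \right)} = - 5 h$
$\left(-5\right)^{3} + u{\left(-4 \right)} 86 = \left(-5\right)^{3} + \left(-5\right) \left(-4\right) 86 = -125 + 20 \cdot 86 = -125 + 1720 = 1595$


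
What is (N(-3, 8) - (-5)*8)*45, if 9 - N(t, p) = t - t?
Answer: 2205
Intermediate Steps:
N(t, p) = 9 (N(t, p) = 9 - (t - t) = 9 - 1*0 = 9 + 0 = 9)
(N(-3, 8) - (-5)*8)*45 = (9 - (-5)*8)*45 = (9 - 5*(-8))*45 = (9 + 40)*45 = 49*45 = 2205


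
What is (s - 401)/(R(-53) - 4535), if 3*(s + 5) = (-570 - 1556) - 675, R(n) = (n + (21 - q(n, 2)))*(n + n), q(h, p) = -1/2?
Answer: 4019/3588 ≈ 1.1201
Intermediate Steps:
q(h, p) = -½ (q(h, p) = -1*½ = -½)
R(n) = 2*n*(43/2 + n) (R(n) = (n + (21 - 1*(-½)))*(n + n) = (n + (21 + ½))*(2*n) = (n + 43/2)*(2*n) = (43/2 + n)*(2*n) = 2*n*(43/2 + n))
s = -2816/3 (s = -5 + ((-570 - 1556) - 675)/3 = -5 + (-2126 - 675)/3 = -5 + (⅓)*(-2801) = -5 - 2801/3 = -2816/3 ≈ -938.67)
(s - 401)/(R(-53) - 4535) = (-2816/3 - 401)/(-53*(43 + 2*(-53)) - 4535) = -4019/(3*(-53*(43 - 106) - 4535)) = -4019/(3*(-53*(-63) - 4535)) = -4019/(3*(3339 - 4535)) = -4019/3/(-1196) = -4019/3*(-1/1196) = 4019/3588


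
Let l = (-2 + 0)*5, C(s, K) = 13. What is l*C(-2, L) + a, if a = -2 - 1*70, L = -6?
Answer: -202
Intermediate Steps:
l = -10 (l = -2*5 = -10)
a = -72 (a = -2 - 70 = -72)
l*C(-2, L) + a = -10*13 - 72 = -130 - 72 = -202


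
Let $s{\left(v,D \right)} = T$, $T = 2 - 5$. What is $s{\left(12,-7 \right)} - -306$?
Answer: $303$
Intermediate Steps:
$T = -3$ ($T = 2 - 5 = -3$)
$s{\left(v,D \right)} = -3$
$s{\left(12,-7 \right)} - -306 = -3 - -306 = -3 + 306 = 303$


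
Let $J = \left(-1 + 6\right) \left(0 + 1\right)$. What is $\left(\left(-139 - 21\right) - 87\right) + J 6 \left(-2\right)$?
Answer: $-307$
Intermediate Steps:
$J = 5$ ($J = 5 \cdot 1 = 5$)
$\left(\left(-139 - 21\right) - 87\right) + J 6 \left(-2\right) = \left(\left(-139 - 21\right) - 87\right) + 5 \cdot 6 \left(-2\right) = \left(\left(-139 - 21\right) - 87\right) + 30 \left(-2\right) = \left(-160 - 87\right) - 60 = -247 - 60 = -307$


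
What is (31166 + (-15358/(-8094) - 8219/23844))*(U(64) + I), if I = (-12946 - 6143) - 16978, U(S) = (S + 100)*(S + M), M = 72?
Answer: -13797705655534991/32165556 ≈ -4.2896e+8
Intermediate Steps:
U(S) = (72 + S)*(100 + S) (U(S) = (S + 100)*(S + 72) = (100 + S)*(72 + S) = (72 + S)*(100 + S))
I = -36067 (I = -19089 - 16978 = -36067)
(31166 + (-15358/(-8094) - 8219/23844))*(U(64) + I) = (31166 + (-15358/(-8094) - 8219/23844))*((7200 + 64**2 + 172*64) - 36067) = (31166 + (-15358*(-1/8094) - 8219*1/23844))*((7200 + 4096 + 11008) - 36067) = (31166 + (7679/4047 - 8219/23844))*(22304 - 36067) = (31166 + 49945261/32165556)*(-13763) = (1002521663557/32165556)*(-13763) = -13797705655534991/32165556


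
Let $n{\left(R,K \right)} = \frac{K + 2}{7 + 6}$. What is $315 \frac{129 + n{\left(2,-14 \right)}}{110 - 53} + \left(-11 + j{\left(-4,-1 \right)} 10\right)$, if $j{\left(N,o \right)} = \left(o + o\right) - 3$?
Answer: $\frac{159758}{247} \approx 646.79$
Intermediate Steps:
$j{\left(N,o \right)} = -3 + 2 o$ ($j{\left(N,o \right)} = 2 o - 3 = -3 + 2 o$)
$n{\left(R,K \right)} = \frac{2}{13} + \frac{K}{13}$ ($n{\left(R,K \right)} = \frac{2 + K}{13} = \left(2 + K\right) \frac{1}{13} = \frac{2}{13} + \frac{K}{13}$)
$315 \frac{129 + n{\left(2,-14 \right)}}{110 - 53} + \left(-11 + j{\left(-4,-1 \right)} 10\right) = 315 \frac{129 + \left(\frac{2}{13} + \frac{1}{13} \left(-14\right)\right)}{110 - 53} + \left(-11 + \left(-3 + 2 \left(-1\right)\right) 10\right) = 315 \frac{129 + \left(\frac{2}{13} - \frac{14}{13}\right)}{57} + \left(-11 + \left(-3 - 2\right) 10\right) = 315 \left(129 - \frac{12}{13}\right) \frac{1}{57} - 61 = 315 \cdot \frac{1665}{13} \cdot \frac{1}{57} - 61 = 315 \cdot \frac{555}{247} - 61 = \frac{174825}{247} - 61 = \frac{159758}{247}$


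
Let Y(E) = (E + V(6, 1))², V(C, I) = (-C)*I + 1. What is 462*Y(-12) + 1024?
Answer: 134542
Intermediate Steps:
V(C, I) = 1 - C*I (V(C, I) = -C*I + 1 = 1 - C*I)
Y(E) = (-5 + E)² (Y(E) = (E + (1 - 1*6*1))² = (E + (1 - 6))² = (E - 5)² = (-5 + E)²)
462*Y(-12) + 1024 = 462*(-5 - 12)² + 1024 = 462*(-17)² + 1024 = 462*289 + 1024 = 133518 + 1024 = 134542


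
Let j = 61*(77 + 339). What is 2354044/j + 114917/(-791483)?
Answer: 42278856215/456469832 ≈ 92.621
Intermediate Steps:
j = 25376 (j = 61*416 = 25376)
2354044/j + 114917/(-791483) = 2354044/25376 + 114917/(-791483) = 2354044*(1/25376) + 114917*(-1/791483) = 588511/6344 - 10447/71953 = 42278856215/456469832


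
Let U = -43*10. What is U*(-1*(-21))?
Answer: -9030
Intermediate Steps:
U = -430
U*(-1*(-21)) = -(-430)*(-21) = -430*21 = -9030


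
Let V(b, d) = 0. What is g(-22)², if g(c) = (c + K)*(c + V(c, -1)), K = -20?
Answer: 853776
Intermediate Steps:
g(c) = c*(-20 + c) (g(c) = (c - 20)*(c + 0) = (-20 + c)*c = c*(-20 + c))
g(-22)² = (-22*(-20 - 22))² = (-22*(-42))² = 924² = 853776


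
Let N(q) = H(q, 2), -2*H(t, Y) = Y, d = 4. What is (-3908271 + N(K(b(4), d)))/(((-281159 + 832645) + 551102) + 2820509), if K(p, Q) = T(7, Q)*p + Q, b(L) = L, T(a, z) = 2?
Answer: -3908272/3923097 ≈ -0.99622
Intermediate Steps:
K(p, Q) = Q + 2*p (K(p, Q) = 2*p + Q = Q + 2*p)
H(t, Y) = -Y/2
N(q) = -1 (N(q) = -½*2 = -1)
(-3908271 + N(K(b(4), d)))/(((-281159 + 832645) + 551102) + 2820509) = (-3908271 - 1)/(((-281159 + 832645) + 551102) + 2820509) = -3908272/((551486 + 551102) + 2820509) = -3908272/(1102588 + 2820509) = -3908272/3923097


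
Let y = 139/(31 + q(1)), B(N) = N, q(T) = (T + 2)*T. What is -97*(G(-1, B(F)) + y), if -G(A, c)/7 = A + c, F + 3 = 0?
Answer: -105827/34 ≈ -3112.6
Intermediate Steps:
F = -3 (F = -3 + 0 = -3)
q(T) = T*(2 + T) (q(T) = (2 + T)*T = T*(2 + T))
G(A, c) = -7*A - 7*c (G(A, c) = -7*(A + c) = -7*A - 7*c)
y = 139/34 (y = 139/(31 + 1*(2 + 1)) = 139/(31 + 1*3) = 139/(31 + 3) = 139/34 ≈ 4.0882)
-97*(G(-1, B(F)) + y) = -97*((-7*(-1) - 7*(-3)) + 139/34) = -97*((7 + 21) + 139/34) = -97*(28 + 139/34) = -97*1091/34 = -105827/34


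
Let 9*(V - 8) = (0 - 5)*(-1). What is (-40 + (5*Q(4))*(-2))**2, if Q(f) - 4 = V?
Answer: 2220100/81 ≈ 27409.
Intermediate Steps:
V = 77/9 (V = 8 + ((0 - 5)*(-1))/9 = 8 + (-5*(-1))/9 = 8 + (1/9)*5 = 8 + 5/9 = 77/9 ≈ 8.5556)
Q(f) = 113/9 (Q(f) = 4 + 77/9 = 113/9)
(-40 + (5*Q(4))*(-2))**2 = (-40 + (5*(113/9))*(-2))**2 = (-40 + (565/9)*(-2))**2 = (-40 - 1130/9)**2 = (-1490/9)**2 = 2220100/81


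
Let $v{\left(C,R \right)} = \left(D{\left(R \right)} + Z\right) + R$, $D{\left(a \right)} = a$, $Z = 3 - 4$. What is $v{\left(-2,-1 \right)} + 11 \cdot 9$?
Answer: $96$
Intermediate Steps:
$Z = -1$ ($Z = 3 - 4 = -1$)
$v{\left(C,R \right)} = -1 + 2 R$ ($v{\left(C,R \right)} = \left(R - 1\right) + R = \left(-1 + R\right) + R = -1 + 2 R$)
$v{\left(-2,-1 \right)} + 11 \cdot 9 = \left(-1 + 2 \left(-1\right)\right) + 11 \cdot 9 = \left(-1 - 2\right) + 99 = -3 + 99 = 96$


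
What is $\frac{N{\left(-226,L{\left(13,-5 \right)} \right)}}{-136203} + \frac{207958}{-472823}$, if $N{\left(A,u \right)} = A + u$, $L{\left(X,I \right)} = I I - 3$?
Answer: $- \frac{9409349194}{21466637023} \approx -0.43832$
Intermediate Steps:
$L{\left(X,I \right)} = -3 + I^{2}$ ($L{\left(X,I \right)} = I^{2} - 3 = -3 + I^{2}$)
$\frac{N{\left(-226,L{\left(13,-5 \right)} \right)}}{-136203} + \frac{207958}{-472823} = \frac{-226 - \left(3 - \left(-5\right)^{2}\right)}{-136203} + \frac{207958}{-472823} = \left(-226 + \left(-3 + 25\right)\right) \left(- \frac{1}{136203}\right) + 207958 \left(- \frac{1}{472823}\right) = \left(-226 + 22\right) \left(- \frac{1}{136203}\right) - \frac{207958}{472823} = \left(-204\right) \left(- \frac{1}{136203}\right) - \frac{207958}{472823} = \frac{68}{45401} - \frac{207958}{472823} = - \frac{9409349194}{21466637023}$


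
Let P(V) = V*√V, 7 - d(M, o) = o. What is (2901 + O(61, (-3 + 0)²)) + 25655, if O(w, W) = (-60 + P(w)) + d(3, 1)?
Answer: 28502 + 61*√61 ≈ 28978.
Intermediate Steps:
d(M, o) = 7 - o
P(V) = V^(3/2)
O(w, W) = -54 + w^(3/2) (O(w, W) = (-60 + w^(3/2)) + (7 - 1*1) = (-60 + w^(3/2)) + (7 - 1) = (-60 + w^(3/2)) + 6 = -54 + w^(3/2))
(2901 + O(61, (-3 + 0)²)) + 25655 = (2901 + (-54 + 61^(3/2))) + 25655 = (2901 + (-54 + 61*√61)) + 25655 = (2847 + 61*√61) + 25655 = 28502 + 61*√61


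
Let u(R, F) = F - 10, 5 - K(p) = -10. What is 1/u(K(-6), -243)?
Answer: -1/253 ≈ -0.0039526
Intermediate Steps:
K(p) = 15 (K(p) = 5 - 1*(-10) = 5 + 10 = 15)
u(R, F) = -10 + F
1/u(K(-6), -243) = 1/(-10 - 243) = 1/(-253) = -1/253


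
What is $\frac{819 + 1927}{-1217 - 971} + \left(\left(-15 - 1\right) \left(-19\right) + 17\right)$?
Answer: $\frac{349801}{1094} \approx 319.75$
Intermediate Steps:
$\frac{819 + 1927}{-1217 - 971} + \left(\left(-15 - 1\right) \left(-19\right) + 17\right) = \frac{2746}{-2188} + \left(\left(-15 - 1\right) \left(-19\right) + 17\right) = 2746 \left(- \frac{1}{2188}\right) + \left(\left(-16\right) \left(-19\right) + 17\right) = - \frac{1373}{1094} + \left(304 + 17\right) = - \frac{1373}{1094} + 321 = \frac{349801}{1094}$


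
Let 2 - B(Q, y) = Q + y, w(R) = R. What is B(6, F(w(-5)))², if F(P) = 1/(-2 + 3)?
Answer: 25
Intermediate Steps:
F(P) = 1 (F(P) = 1/1 = 1)
B(Q, y) = 2 - Q - y (B(Q, y) = 2 - (Q + y) = 2 + (-Q - y) = 2 - Q - y)
B(6, F(w(-5)))² = (2 - 1*6 - 1*1)² = (2 - 6 - 1)² = (-5)² = 25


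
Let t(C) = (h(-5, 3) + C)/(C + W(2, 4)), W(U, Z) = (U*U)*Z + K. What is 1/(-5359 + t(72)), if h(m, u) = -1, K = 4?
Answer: -92/492957 ≈ -0.00018663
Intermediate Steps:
W(U, Z) = 4 + Z*U² (W(U, Z) = (U*U)*Z + 4 = U²*Z + 4 = Z*U² + 4 = 4 + Z*U²)
t(C) = (-1 + C)/(20 + C) (t(C) = (-1 + C)/(C + (4 + 4*2²)) = (-1 + C)/(C + (4 + 4*4)) = (-1 + C)/(C + (4 + 16)) = (-1 + C)/(C + 20) = (-1 + C)/(20 + C))
1/(-5359 + t(72)) = 1/(-5359 + (-1 + 72)/(20 + 72)) = 1/(-5359 + 71/92) = 1/(-492957/92) = -92/492957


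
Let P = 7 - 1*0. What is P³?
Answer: 343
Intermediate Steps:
P = 7 (P = 7 + 0 = 7)
P³ = 7³ = 343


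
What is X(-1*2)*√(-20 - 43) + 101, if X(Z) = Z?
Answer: 101 - 6*I*√7 ≈ 101.0 - 15.875*I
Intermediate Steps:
X(-1*2)*√(-20 - 43) + 101 = (-1*2)*√(-20 - 43) + 101 = -6*I*√7 + 101 = 101 - 6*I*√7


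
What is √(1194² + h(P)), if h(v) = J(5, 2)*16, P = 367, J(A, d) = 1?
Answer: 2*√356413 ≈ 1194.0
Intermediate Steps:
h(v) = 16 (h(v) = 1*16 = 16)
√(1194² + h(P)) = √(1194² + 16) = √(1425636 + 16) = √1425652 = 2*√356413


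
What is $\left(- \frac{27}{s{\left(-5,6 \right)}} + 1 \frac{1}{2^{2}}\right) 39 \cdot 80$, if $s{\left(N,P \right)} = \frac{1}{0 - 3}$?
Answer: $253500$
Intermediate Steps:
$s{\left(N,P \right)} = - \frac{1}{3}$ ($s{\left(N,P \right)} = \frac{1}{-3} = - \frac{1}{3}$)
$\left(- \frac{27}{s{\left(-5,6 \right)}} + 1 \frac{1}{2^{2}}\right) 39 \cdot 80 = \left(- \frac{27}{- \frac{1}{3}} + 1 \frac{1}{2^{2}}\right) 39 \cdot 80 = \left(\left(-27\right) \left(-3\right) + 1 \cdot \frac{1}{4}\right) 39 \cdot 80 = \left(81 + 1 \cdot \frac{1}{4}\right) 39 \cdot 80 = \left(81 + \frac{1}{4}\right) 39 \cdot 80 = \frac{325}{4} \cdot 39 \cdot 80 = \frac{12675}{4} \cdot 80 = 253500$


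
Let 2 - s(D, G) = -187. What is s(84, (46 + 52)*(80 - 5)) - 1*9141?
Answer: -8952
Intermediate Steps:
s(D, G) = 189 (s(D, G) = 2 - 1*(-187) = 2 + 187 = 189)
s(84, (46 + 52)*(80 - 5)) - 1*9141 = 189 - 1*9141 = 189 - 9141 = -8952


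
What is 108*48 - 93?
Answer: 5091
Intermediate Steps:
108*48 - 93 = 5184 - 93 = 5091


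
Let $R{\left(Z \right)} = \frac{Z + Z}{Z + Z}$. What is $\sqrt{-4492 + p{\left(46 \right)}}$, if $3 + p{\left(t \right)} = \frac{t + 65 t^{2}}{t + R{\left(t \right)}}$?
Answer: $\frac{i \sqrt{3462913}}{47} \approx 39.593 i$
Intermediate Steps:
$R{\left(Z \right)} = 1$ ($R{\left(Z \right)} = \frac{2 Z}{2 Z} = 2 Z \frac{1}{2 Z} = 1$)
$p{\left(t \right)} = -3 + \frac{t + 65 t^{2}}{1 + t}$ ($p{\left(t \right)} = -3 + \frac{t + 65 t^{2}}{t + 1} = -3 + \frac{t + 65 t^{2}}{1 + t}$)
$\sqrt{-4492 + p{\left(46 \right)}} = \sqrt{-4492 + \frac{-3 - 92 + 65 \cdot 46^{2}}{1 + 46}} = \sqrt{-4492 + \frac{-3 - 92 + 65 \cdot 2116}{47}} = \sqrt{-4492 + \frac{-3 - 92 + 137540}{47}} = \sqrt{-4492 + \frac{1}{47} \cdot 137445} = \sqrt{-4492 + \frac{137445}{47}} = \sqrt{- \frac{73679}{47}} = \frac{i \sqrt{3462913}}{47}$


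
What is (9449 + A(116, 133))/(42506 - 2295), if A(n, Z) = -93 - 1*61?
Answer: 9295/40211 ≈ 0.23116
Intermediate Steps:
A(n, Z) = -154 (A(n, Z) = -93 - 61 = -154)
(9449 + A(116, 133))/(42506 - 2295) = (9449 - 154)/(42506 - 2295) = 9295/40211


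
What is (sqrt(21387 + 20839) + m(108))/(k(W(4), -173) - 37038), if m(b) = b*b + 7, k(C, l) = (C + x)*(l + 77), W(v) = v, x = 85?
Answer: -11671/45582 - sqrt(42226)/45582 ≈ -0.26055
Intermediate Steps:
k(C, l) = (77 + l)*(85 + C) (k(C, l) = (C + 85)*(l + 77) = (85 + C)*(77 + l) = (77 + l)*(85 + C))
m(b) = 7 + b**2 (m(b) = b**2 + 7 = 7 + b**2)
(sqrt(21387 + 20839) + m(108))/(k(W(4), -173) - 37038) = (sqrt(21387 + 20839) + (7 + 108**2))/((6545 + 77*4 + 85*(-173) + 4*(-173)) - 37038) = (sqrt(42226) + (7 + 11664))/((6545 + 308 - 14705 - 692) - 37038) = (sqrt(42226) + 11671)/(-8544 - 37038) = (11671 + sqrt(42226))/(-45582) = (11671 + sqrt(42226))*(-1/45582) = -11671/45582 - sqrt(42226)/45582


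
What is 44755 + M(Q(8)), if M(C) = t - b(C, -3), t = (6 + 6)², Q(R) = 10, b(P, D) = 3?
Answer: 44896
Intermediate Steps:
t = 144 (t = 12² = 144)
M(C) = 141 (M(C) = 144 - 1*3 = 144 - 3 = 141)
44755 + M(Q(8)) = 44755 + 141 = 44896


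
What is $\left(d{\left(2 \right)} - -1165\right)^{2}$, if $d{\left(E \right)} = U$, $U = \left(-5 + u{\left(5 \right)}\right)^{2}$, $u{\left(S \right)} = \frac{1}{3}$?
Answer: $\frac{114083761}{81} \approx 1.4084 \cdot 10^{6}$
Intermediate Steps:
$u{\left(S \right)} = \frac{1}{3}$
$U = \frac{196}{9}$ ($U = \left(-5 + \frac{1}{3}\right)^{2} = \left(- \frac{14}{3}\right)^{2} = \frac{196}{9} \approx 21.778$)
$d{\left(E \right)} = \frac{196}{9}$
$\left(d{\left(2 \right)} - -1165\right)^{2} = \left(\frac{196}{9} - -1165\right)^{2} = \left(\frac{196}{9} + 1165\right)^{2} = \left(\frac{10681}{9}\right)^{2} = \frac{114083761}{81}$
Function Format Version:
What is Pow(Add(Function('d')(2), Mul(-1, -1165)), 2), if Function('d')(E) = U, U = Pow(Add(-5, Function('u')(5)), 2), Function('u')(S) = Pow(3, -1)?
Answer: Rational(114083761, 81) ≈ 1.4084e+6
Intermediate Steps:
Function('u')(S) = Rational(1, 3)
U = Rational(196, 9) (U = Pow(Add(-5, Rational(1, 3)), 2) = Pow(Rational(-14, 3), 2) = Rational(196, 9) ≈ 21.778)
Function('d')(E) = Rational(196, 9)
Pow(Add(Function('d')(2), Mul(-1, -1165)), 2) = Pow(Add(Rational(196, 9), Mul(-1, -1165)), 2) = Pow(Add(Rational(196, 9), 1165), 2) = Pow(Rational(10681, 9), 2) = Rational(114083761, 81)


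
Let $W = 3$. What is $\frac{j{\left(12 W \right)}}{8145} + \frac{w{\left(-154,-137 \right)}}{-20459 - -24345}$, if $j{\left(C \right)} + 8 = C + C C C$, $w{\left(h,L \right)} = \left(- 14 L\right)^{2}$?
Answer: $\frac{15072310502}{15825735} \approx 952.39$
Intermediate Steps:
$w{\left(h,L \right)} = 196 L^{2}$
$j{\left(C \right)} = -8 + C + C^{3}$ ($j{\left(C \right)} = -8 + \left(C + C C C\right) = -8 + \left(C + C^{2} C\right) = -8 + \left(C + C^{3}\right) = -8 + C + C^{3}$)
$\frac{j{\left(12 W \right)}}{8145} + \frac{w{\left(-154,-137 \right)}}{-20459 - -24345} = \frac{-8 + 12 \cdot 3 + \left(12 \cdot 3\right)^{3}}{8145} + \frac{196 \left(-137\right)^{2}}{-20459 - -24345} = \left(-8 + 36 + 36^{3}\right) \frac{1}{8145} + \frac{196 \cdot 18769}{-20459 + 24345} = \left(-8 + 36 + 46656\right) \frac{1}{8145} + \frac{3678724}{3886} = 46684 \cdot \frac{1}{8145} + 3678724 \cdot \frac{1}{3886} = \frac{46684}{8145} + \frac{1839362}{1943} = \frac{15072310502}{15825735}$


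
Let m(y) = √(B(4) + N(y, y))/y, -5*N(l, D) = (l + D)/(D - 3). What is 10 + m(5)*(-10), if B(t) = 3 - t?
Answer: 10 - 2*I*√2 ≈ 10.0 - 2.8284*I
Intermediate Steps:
N(l, D) = -(D + l)/(5*(-3 + D)) (N(l, D) = -(l + D)/(5*(D - 3)) = -(D + l)/(5*(-3 + D)))
m(y) = √(-1 - 2*y/(5*(-3 + y)))/y (m(y) = √((3 - 1*4) + (-y - y)/(5*(-3 + y)))/y = √((3 - 4) + (-2*y)/(5*(-3 + y)))/y = √(-1 - 2*y/(5*(-3 + y)))/y)
10 + m(5)*(-10) = 10 + ((⅕)*√5*√((15 - 7*5)/(-3 + 5))/5)*(-10) = 10 + ((⅕)*√5*(⅕)*√((15 - 35)/2))*(-10) = 10 + ((⅕)*√5*(⅕)*√((½)*(-20)))*(-10) = 10 + ((⅕)*√5*(⅕)*√(-10))*(-10) = 10 + ((⅕)*√5*(⅕)*(I*√10))*(-10) = 10 + (I*√2/5)*(-10) = 10 - 2*I*√2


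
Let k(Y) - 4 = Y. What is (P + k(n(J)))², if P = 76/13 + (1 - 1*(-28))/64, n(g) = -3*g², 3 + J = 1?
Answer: 2002225/692224 ≈ 2.8925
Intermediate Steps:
J = -2 (J = -3 + 1 = -2)
k(Y) = 4 + Y
P = 5241/832 (P = 76*(1/13) + (1 + 28)*(1/64) = 76/13 + 29*(1/64) = 76/13 + 29/64 = 5241/832 ≈ 6.2993)
(P + k(n(J)))² = (5241/832 + (4 - 3*(-2)²))² = (5241/832 + (4 - 3*4))² = (5241/832 + (4 - 12))² = (5241/832 - 8)² = (-1415/832)² = 2002225/692224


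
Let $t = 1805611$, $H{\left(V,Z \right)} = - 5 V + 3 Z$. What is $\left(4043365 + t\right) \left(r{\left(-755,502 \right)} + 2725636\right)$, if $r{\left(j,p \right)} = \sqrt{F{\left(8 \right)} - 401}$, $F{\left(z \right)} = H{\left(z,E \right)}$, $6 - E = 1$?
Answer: $15942179548736 + 5848976 i \sqrt{426} \approx 1.5942 \cdot 10^{13} + 1.2072 \cdot 10^{8} i$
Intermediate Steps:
$E = 5$ ($E = 6 - 1 = 5$)
$F{\left(z \right)} = 15 - 5 z$ ($F{\left(z \right)} = - 5 z + 3 \cdot 5 = - 5 z + 15 = 15 - 5 z$)
$r{\left(j,p \right)} = i \sqrt{426}$ ($r{\left(j,p \right)} = \sqrt{\left(15 - 40\right) - 401} = \sqrt{-25 - 401} = \sqrt{-426} = i \sqrt{426}$)
$\left(4043365 + t\right) \left(r{\left(-755,502 \right)} + 2725636\right) = \left(4043365 + 1805611\right) \left(i \sqrt{426} + 2725636\right) = 5848976 \left(2725636 + i \sqrt{426}\right) = 15942179548736 + 5848976 i \sqrt{426}$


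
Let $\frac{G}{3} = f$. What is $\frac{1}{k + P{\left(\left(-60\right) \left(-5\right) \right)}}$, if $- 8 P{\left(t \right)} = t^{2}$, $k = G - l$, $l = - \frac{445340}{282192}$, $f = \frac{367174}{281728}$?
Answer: $- \frac{2484418368}{27936072094883} \approx -8.8932 \cdot 10^{-5}$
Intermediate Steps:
$f = \frac{183587}{140864}$ ($f = 367174 \cdot \frac{1}{281728} = \frac{183587}{140864} \approx 1.3033$)
$G = \frac{550761}{140864}$ ($G = 3 \cdot \frac{183587}{140864} = \frac{550761}{140864} \approx 3.9099$)
$l = - \frac{111335}{70548}$ ($l = \left(-445340\right) \frac{1}{282192} = - \frac{111335}{70548} \approx -1.5781$)
$k = \frac{13634545117}{2484418368}$ ($k = \frac{550761}{140864} - - \frac{111335}{70548} = \frac{550761}{140864} + \frac{111335}{70548} = \frac{13634545117}{2484418368} \approx 5.488$)
$P{\left(t \right)} = - \frac{t^{2}}{8}$
$\frac{1}{k + P{\left(\left(-60\right) \left(-5\right) \right)}} = \frac{1}{\frac{13634545117}{2484418368} - \frac{\left(\left(-60\right) \left(-5\right)\right)^{2}}{8}} = \frac{1}{\frac{13634545117}{2484418368} - \frac{300^{2}}{8}} = \frac{1}{\frac{13634545117}{2484418368} - 11250} = \frac{1}{- \frac{27936072094883}{2484418368}} = - \frac{2484418368}{27936072094883}$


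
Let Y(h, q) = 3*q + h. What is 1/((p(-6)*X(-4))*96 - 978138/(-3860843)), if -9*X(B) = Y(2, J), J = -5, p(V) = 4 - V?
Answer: 1654647/2294863042 ≈ 0.00072102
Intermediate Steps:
Y(h, q) = h + 3*q
X(B) = 13/9 (X(B) = -(2 + 3*(-5))/9 = -(2 - 15)/9 = -⅑*(-13) = 13/9)
1/((p(-6)*X(-4))*96 - 978138/(-3860843)) = 1/(((4 - 1*(-6))*(13/9))*96 - 978138/(-3860843)) = 1/(((4 + 6)*(13/9))*96 - 978138*(-1/3860843)) = 1/((10*(13/9))*96 + 139734/551549) = 1/((130/9)*96 + 139734/551549) = 1/(4160/3 + 139734/551549) = 1/(2294863042/1654647) = 1654647/2294863042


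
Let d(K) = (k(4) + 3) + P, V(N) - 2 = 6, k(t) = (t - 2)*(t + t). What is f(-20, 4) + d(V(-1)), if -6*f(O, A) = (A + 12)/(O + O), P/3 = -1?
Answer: 241/15 ≈ 16.067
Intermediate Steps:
k(t) = 2*t*(-2 + t) (k(t) = (-2 + t)*(2*t) = 2*t*(-2 + t))
P = -3 (P = 3*(-1) = -3)
f(O, A) = -(12 + A)/(12*O) (f(O, A) = -(A + 12)/(6*(O + O)) = -(12 + A)/(6*(2*O)) = -(12 + A)*1/(2*O)/6 = -(12 + A)/(12*O))
V(N) = 8 (V(N) = 2 + 6 = 8)
d(K) = 16 (d(K) = (2*4*(-2 + 4) + 3) - 3 = (2*4*2 + 3) - 3 = (16 + 3) - 3 = 19 - 3 = 16)
f(-20, 4) + d(V(-1)) = (1/12)*(-12 - 1*4)/(-20) + 16 = (1/12)*(-1/20)*(-12 - 4) + 16 = (1/12)*(-1/20)*(-16) + 16 = 1/15 + 16 = 241/15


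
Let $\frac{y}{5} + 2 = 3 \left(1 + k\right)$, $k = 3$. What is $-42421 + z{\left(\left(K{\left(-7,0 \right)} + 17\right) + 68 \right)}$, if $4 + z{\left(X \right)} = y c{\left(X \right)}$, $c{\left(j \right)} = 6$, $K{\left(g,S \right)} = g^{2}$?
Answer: $-42125$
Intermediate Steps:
$y = 50$ ($y = -10 + 5 \cdot 3 \left(1 + 3\right) = -10 + 5 \cdot 3 \cdot 4 = -10 + 5 \cdot 12 = -10 + 60 = 50$)
$z{\left(X \right)} = 296$ ($z{\left(X \right)} = -4 + 50 \cdot 6 = -4 + 300 = 296$)
$-42421 + z{\left(\left(K{\left(-7,0 \right)} + 17\right) + 68 \right)} = -42421 + 296 = -42125$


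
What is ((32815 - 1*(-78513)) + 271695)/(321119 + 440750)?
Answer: 383023/761869 ≈ 0.50274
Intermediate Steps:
((32815 - 1*(-78513)) + 271695)/(321119 + 440750) = ((32815 + 78513) + 271695)/761869 = (111328 + 271695)*(1/761869) = 383023*(1/761869) = 383023/761869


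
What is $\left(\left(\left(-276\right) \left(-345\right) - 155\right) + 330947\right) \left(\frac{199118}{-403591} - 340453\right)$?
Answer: $- \frac{58535738295856092}{403591} \approx -1.4504 \cdot 10^{11}$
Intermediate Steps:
$\left(\left(\left(-276\right) \left(-345\right) - 155\right) + 330947\right) \left(\frac{199118}{-403591} - 340453\right) = \left(\left(95220 - 155\right) + 330947\right) \left(199118 \left(- \frac{1}{403591}\right) - 340453\right) = \left(95065 + 330947\right) \left(- \frac{199118}{403591} - 340453\right) = 426012 \left(- \frac{137403965841}{403591}\right) = - \frac{58535738295856092}{403591}$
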